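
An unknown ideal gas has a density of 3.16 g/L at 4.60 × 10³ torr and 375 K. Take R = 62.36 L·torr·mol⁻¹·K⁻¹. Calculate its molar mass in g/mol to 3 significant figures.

M ≈ 16.1 g/mol

ρ = PM/(RT) ⇒ M = ρRT/P = (3.16 × 62.36 × 375.0) / 4.60e+03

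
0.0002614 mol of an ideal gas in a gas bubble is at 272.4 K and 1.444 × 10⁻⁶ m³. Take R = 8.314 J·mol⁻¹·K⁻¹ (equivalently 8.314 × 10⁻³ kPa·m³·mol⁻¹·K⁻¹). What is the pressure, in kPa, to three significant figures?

PV = nRT ⇒ P = nRT/V = (0.0002614 × 8.314 × 10⁻³ × 272.4) / 1.444e-06

P ≈ 410 kPa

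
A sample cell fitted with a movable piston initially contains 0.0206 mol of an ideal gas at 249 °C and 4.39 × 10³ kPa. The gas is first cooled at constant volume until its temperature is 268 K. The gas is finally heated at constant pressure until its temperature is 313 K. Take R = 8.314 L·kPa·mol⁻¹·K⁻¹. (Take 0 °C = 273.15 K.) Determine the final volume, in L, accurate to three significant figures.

V₃ ≈ 0.0238 L

Convert: T₁ = 522.1 K.
From PV = nRT: V₁ = nRT₁/P₁ = 0.02037 L.
V constant ⇒ P ∝ T: V₂ = V₁; P₂ = P₁·(T₂/T₁) = 2253 kPa.
Isobaric, so V/T is constant: P₃ = P₂; V₃ = V₂·(T₃/T₂) = 0.02379 L.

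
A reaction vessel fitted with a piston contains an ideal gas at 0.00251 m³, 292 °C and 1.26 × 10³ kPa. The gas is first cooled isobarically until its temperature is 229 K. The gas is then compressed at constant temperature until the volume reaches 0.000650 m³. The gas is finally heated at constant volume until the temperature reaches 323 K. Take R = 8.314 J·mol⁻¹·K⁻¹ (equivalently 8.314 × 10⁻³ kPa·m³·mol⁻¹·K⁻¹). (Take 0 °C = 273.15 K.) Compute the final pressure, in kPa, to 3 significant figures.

Convert: T₁ = 565.1 K.
P constant ⇒ V ∝ T: P₂ = P₁; V₂ = V₁·(T₂/T₁) = 0.001017 m³.
Isothermal, so P V is constant: T₃ = T₂; P₃ = P₂·(V₂/V₃) = 1972 kPa.
V constant ⇒ P ∝ T: V₄ = V₃; P₄ = P₃·(T₄/T₃) = 2781 kPa.

P₄ ≈ 2.78e+03 kPa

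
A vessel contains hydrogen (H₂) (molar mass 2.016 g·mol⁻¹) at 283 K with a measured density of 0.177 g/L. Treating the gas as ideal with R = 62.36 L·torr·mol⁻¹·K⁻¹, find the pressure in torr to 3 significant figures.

P ≈ 1.55e+03 torr

ρ = PM/(RT) ⇒ P = ρRT/M = (0.177 × 62.36 × 283.0) / 2.016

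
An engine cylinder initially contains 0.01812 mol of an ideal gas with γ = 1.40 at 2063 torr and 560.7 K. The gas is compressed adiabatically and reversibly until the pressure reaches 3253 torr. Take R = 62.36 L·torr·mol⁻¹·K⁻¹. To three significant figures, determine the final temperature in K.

From PV = nRT: V₁ = nRT₁/P₁ = 0.3071 L.
Reversible adiabatic, γ = 1.40: T₂ = T₁·(P₂/P₁)^((γ−1)/γ) = 638.6 K; V₂ = V₁·(P₁/P₂)^(1/γ) = 0.2218 L.

T₂ ≈ 639 K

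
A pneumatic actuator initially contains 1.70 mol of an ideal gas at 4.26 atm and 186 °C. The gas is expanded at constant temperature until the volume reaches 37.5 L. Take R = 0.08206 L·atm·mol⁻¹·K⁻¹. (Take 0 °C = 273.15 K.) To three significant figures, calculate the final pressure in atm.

P₂ ≈ 1.71 atm

Convert: T₁ = 459.1 K.
From PV = nRT: V₁ = nRT₁/P₁ = 15.04 L.
T constant ⇒ Boyle's law P V = const: T₂ = T₁; P₂ = P₁·(V₁/V₂) = 1.708 atm.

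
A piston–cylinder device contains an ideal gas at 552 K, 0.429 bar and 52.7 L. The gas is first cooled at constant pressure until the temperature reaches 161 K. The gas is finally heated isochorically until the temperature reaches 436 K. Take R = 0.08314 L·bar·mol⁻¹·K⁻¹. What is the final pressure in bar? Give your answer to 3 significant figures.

P₃ ≈ 1.16 bar

Isobaric, so V/T is constant: P₂ = P₁; V₂ = V₁·(T₂/T₁) = 15.37 L.
Isochoric, so P/T is constant: V₃ = V₂; P₃ = P₂·(T₃/T₂) = 1.162 bar.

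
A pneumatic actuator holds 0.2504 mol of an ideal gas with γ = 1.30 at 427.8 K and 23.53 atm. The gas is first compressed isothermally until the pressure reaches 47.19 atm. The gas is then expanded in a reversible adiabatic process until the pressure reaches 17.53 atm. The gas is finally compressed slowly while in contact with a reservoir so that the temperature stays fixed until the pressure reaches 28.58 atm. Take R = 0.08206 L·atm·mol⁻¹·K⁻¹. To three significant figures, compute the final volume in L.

From PV = nRT: V₁ = nRT₁/P₁ = 0.3736 L.
T constant ⇒ Boyle's law P V = const: T₂ = T₁; V₂ = V₁·(P₁/P₂) = 0.1863 L.
Adiabatic (γ = 1.30), T V^(γ−1) and P V^γ constant: T₃ = T₂·(P₃/P₂)^((γ−1)/γ) = 340.4 K; V₃ = V₂·(P₂/P₃)^(1/γ) = 0.3990 L.
Isothermal, so P V is constant: T₄ = T₃; V₄ = V₃·(P₃/P₄) = 0.2447 L.

V₄ ≈ 0.245 L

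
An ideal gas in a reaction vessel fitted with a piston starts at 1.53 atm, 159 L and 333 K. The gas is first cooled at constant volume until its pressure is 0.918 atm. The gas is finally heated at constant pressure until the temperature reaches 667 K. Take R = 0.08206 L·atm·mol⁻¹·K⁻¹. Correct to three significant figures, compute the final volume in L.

Isochoric, so P/T is constant: V₂ = V₁; T₂ = T₁·(P₂/P₁) = 199.8 K.
Isobaric, so V/T is constant: P₃ = P₂; V₃ = V₂·(T₃/T₂) = 530.8 L.

V₃ ≈ 531 L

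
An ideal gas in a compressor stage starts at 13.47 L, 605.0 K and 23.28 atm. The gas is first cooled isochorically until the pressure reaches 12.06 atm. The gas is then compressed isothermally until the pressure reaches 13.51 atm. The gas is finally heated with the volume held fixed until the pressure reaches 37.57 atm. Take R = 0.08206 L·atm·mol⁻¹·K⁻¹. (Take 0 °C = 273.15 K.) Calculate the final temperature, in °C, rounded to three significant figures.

T₄ ≈ 598 °C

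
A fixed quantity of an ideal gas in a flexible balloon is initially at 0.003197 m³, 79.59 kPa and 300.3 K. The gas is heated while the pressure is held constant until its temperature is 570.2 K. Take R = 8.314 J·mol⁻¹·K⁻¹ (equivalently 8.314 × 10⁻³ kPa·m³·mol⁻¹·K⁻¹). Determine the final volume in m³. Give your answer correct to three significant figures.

V₂ ≈ 0.00607 m³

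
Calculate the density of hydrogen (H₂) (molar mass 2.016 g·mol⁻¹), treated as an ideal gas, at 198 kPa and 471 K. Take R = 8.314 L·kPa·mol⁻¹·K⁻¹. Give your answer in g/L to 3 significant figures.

ρ = PM/(RT) = (198 × 2.016) / (8.314 × 471.0)

ρ ≈ 0.102 g/L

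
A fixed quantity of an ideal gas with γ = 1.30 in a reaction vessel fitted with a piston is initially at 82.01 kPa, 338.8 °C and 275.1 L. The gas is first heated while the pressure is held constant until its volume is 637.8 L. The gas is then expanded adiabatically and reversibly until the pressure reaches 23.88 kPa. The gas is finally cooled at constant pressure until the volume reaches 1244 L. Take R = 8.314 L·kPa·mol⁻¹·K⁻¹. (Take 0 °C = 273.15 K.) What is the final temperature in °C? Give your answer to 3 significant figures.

Convert: T₁ = 612.0 K.
P constant ⇒ V ∝ T: P₂ = P₁; T₂ = T₁·(V₂/V₁) = 1419 K.
Reversible adiabatic, γ = 1.30: T₃ = T₂·(P₃/P₂)^((γ−1)/γ) = 1067 K; V₃ = V₂·(P₂/P₃)^(1/γ) = 1648 L.
Isobaric, so V/T is constant: P₄ = P₃; T₄ = T₃·(V₄/V₃) = 805.8 K.

T₄ ≈ 533 °C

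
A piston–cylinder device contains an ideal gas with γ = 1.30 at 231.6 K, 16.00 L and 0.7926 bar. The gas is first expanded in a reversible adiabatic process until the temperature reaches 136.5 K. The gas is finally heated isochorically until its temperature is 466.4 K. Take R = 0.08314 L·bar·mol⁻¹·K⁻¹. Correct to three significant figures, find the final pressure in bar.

P₃ ≈ 0.274 bar

Reversible adiabatic, γ = 1.30: P₂ = P₁·(T₂/T₁)^(γ/(γ−1)) = 0.08019 bar; V₂ = V₁·(T₁/T₂)^(1/(γ−1)) = 93.21 L.
V constant ⇒ P ∝ T: V₃ = V₂; P₃ = P₂·(T₃/T₂) = 0.2740 bar.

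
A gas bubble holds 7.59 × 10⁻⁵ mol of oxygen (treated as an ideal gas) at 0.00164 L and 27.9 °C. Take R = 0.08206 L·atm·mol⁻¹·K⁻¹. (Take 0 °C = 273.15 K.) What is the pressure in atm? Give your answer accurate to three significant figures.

P ≈ 1.14 atm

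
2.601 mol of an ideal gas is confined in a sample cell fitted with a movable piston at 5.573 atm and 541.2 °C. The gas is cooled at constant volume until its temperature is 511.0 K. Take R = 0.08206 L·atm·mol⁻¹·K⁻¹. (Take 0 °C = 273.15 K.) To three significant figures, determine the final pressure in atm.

Convert: T₁ = 814.4 K.
From PV = nRT: V₁ = nRT₁/P₁ = 31.19 L.
V constant ⇒ P ∝ T: V₂ = V₁; P₂ = P₁·(T₂/T₁) = 3.497 atm.

P₂ ≈ 3.50 atm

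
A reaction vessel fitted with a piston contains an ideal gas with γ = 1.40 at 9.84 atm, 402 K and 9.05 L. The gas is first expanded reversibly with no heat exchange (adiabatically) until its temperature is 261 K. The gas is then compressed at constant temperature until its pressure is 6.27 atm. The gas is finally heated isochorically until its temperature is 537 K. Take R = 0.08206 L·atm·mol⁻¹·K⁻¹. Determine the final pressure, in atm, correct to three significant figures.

Adiabatic (γ = 1.40), T V^(γ−1) and P V^γ constant: P₂ = P₁·(T₂/T₁)^(γ/(γ−1)) = 2.170 atm; V₂ = V₁·(T₁/T₂)^(1/(γ−1)) = 26.64 L.
T constant ⇒ Boyle's law P V = const: T₃ = T₂; V₃ = V₂·(P₂/P₃) = 9.221 L.
V constant ⇒ P ∝ T: V₄ = V₃; P₄ = P₃·(T₄/T₃) = 12.90 atm.

P₄ ≈ 12.9 atm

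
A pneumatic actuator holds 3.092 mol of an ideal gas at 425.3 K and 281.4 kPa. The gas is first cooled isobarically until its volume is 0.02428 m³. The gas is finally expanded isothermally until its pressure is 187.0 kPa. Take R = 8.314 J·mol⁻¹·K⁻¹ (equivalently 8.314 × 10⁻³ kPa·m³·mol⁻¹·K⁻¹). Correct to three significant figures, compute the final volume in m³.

V₃ ≈ 0.0365 m³

From PV = nRT: V₁ = nRT₁/P₁ = 0.03885 m³.
P constant ⇒ V ∝ T: P₂ = P₁; T₂ = T₁·(V₂/V₁) = 265.8 K.
Isothermal, so P V is constant: T₃ = T₂; V₃ = V₂·(P₂/P₃) = 0.03654 m³.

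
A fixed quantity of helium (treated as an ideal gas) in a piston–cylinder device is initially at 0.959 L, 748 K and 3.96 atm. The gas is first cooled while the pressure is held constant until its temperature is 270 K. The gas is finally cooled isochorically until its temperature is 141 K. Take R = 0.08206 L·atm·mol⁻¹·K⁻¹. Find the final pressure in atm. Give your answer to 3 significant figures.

Isobaric, so V/T is constant: P₂ = P₁; V₂ = V₁·(T₂/T₁) = 0.3462 L.
Isochoric, so P/T is constant: V₃ = V₂; P₃ = P₂·(T₃/T₂) = 2.068 atm.

P₃ ≈ 2.07 atm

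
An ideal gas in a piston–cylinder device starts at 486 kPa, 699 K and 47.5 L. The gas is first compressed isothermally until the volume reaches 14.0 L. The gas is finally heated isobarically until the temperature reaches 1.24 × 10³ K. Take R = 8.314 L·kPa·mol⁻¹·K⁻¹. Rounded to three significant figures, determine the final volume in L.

T constant ⇒ Boyle's law P V = const: T₂ = T₁; P₂ = P₁·(V₁/V₂) = 1649 kPa.
Isobaric, so V/T is constant: P₃ = P₂; V₃ = V₂·(T₃/T₂) = 24.84 L.

V₃ ≈ 24.8 L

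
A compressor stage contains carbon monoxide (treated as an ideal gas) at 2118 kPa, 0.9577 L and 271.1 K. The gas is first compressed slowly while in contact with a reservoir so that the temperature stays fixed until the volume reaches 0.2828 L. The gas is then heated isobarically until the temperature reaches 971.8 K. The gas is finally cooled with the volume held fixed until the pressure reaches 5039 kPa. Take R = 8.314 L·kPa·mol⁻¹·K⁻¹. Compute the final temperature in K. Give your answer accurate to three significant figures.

T₄ ≈ 683 K

Isothermal, so P V is constant: T₂ = T₁; P₂ = P₁·(V₁/V₂) = 7173 kPa.
P constant ⇒ V ∝ T: P₃ = P₂; V₃ = V₂·(T₃/T₂) = 1.014 L.
Isochoric, so P/T is constant: V₄ = V₃; T₄ = T₃·(P₄/P₃) = 682.7 K.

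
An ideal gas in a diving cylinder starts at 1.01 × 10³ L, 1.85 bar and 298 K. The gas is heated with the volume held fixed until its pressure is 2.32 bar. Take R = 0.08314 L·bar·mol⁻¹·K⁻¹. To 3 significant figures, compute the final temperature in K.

V constant ⇒ P ∝ T: V₂ = V₁; T₂ = T₁·(P₂/P₁) = 373.7 K.

T₂ ≈ 374 K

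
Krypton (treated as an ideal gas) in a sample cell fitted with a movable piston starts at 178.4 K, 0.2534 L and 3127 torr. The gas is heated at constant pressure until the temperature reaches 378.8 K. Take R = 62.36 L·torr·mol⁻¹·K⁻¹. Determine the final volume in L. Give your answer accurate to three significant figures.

V₂ ≈ 0.538 L

P constant ⇒ V ∝ T: P₂ = P₁; V₂ = V₁·(T₂/T₁) = 0.5380 L.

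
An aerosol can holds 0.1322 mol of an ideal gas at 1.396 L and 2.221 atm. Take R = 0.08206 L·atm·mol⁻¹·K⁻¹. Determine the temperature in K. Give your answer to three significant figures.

PV = nRT ⇒ T = PV/(nR) = (2.221 × 1.396) / (0.1322 × 0.08206)

T ≈ 286 K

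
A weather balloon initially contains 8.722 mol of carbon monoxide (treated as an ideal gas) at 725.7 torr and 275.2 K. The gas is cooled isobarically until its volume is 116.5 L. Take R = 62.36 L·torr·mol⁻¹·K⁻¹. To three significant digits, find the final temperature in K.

T₂ ≈ 155 K

From PV = nRT: V₁ = nRT₁/P₁ = 206.3 L.
P constant ⇒ V ∝ T: P₂ = P₁; T₂ = T₁·(V₂/V₁) = 155.4 K.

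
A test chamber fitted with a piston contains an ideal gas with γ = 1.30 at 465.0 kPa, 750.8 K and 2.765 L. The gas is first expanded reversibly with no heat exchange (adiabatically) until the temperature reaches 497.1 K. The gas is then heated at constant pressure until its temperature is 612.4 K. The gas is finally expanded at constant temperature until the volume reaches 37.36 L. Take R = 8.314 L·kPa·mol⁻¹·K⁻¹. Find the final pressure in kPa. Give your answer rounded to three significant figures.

Adiabatic (γ = 1.30), T V^(γ−1) and P V^γ constant: P₂ = P₁·(T₂/T₁)^(γ/(γ−1)) = 77.88 kPa; V₂ = V₁·(T₁/T₂)^(1/(γ−1)) = 10.93 L.
Isobaric, so V/T is constant: P₃ = P₂; V₃ = V₂·(T₃/T₂) = 13.47 L.
T constant ⇒ Boyle's law P V = const: T₄ = T₃; P₄ = P₃·(V₃/V₄) = 28.07 kPa.

P₄ ≈ 28.1 kPa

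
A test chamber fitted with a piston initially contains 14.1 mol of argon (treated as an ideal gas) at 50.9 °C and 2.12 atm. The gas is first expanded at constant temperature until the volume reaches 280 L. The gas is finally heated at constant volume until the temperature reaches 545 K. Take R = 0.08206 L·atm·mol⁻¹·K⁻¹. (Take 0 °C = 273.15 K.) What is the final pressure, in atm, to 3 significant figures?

Convert: T₁ = 324.0 K.
From PV = nRT: V₁ = nRT₁/P₁ = 176.9 L.
T constant ⇒ Boyle's law P V = const: T₂ = T₁; P₂ = P₁·(V₁/V₂) = 1.339 atm.
Isochoric, so P/T is constant: V₃ = V₂; P₃ = P₂·(T₃/T₂) = 2.252 atm.

P₃ ≈ 2.25 atm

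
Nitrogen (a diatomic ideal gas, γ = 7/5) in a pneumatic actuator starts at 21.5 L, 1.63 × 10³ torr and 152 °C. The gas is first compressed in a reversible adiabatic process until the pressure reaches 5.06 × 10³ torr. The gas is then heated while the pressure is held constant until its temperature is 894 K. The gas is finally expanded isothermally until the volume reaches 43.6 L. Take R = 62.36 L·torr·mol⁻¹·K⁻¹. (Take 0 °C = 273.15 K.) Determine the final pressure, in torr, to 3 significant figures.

P₄ ≈ 1.69e+03 torr

Convert: T₁ = 425.1 K.
Reversible adiabatic, γ = 7/5: T₂ = T₁·(P₂/P₁)^((γ−1)/γ) = 587.6 K; V₂ = V₁·(P₁/P₂)^(1/γ) = 9.573 L.
Isobaric, so V/T is constant: P₃ = P₂; V₃ = V₂·(T₃/T₂) = 14.56 L.
Isothermal, so P V is constant: T₄ = T₃; P₄ = P₃·(V₃/V₄) = 1690 torr.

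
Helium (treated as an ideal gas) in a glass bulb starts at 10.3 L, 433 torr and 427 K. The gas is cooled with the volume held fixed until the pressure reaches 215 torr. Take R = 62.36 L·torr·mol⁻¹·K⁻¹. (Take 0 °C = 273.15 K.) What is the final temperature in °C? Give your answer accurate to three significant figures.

Isochoric, so P/T is constant: V₂ = V₁; T₂ = T₁·(P₂/P₁) = 212.0 K.

T₂ ≈ -61.1 °C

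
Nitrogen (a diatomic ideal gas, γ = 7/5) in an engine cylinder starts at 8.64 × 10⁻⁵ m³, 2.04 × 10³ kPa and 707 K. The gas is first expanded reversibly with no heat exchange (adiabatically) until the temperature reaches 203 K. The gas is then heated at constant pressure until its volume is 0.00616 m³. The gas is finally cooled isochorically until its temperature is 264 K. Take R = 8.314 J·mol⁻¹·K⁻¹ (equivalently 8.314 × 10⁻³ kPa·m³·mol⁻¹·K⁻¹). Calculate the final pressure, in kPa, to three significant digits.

Adiabatic (γ = 7/5), T V^(γ−1) and P V^γ constant: P₂ = P₁·(T₂/T₁)^(γ/(γ−1)) = 25.88 kPa; V₂ = V₁·(T₁/T₂)^(1/(γ−1)) = 0.001956 m³.
P constant ⇒ V ∝ T: P₃ = P₂; T₃ = T₂·(V₃/V₂) = 639.4 K.
V constant ⇒ P ∝ T: V₄ = V₃; P₄ = P₃·(T₄/T₃) = 10.68 kPa.

P₄ ≈ 10.7 kPa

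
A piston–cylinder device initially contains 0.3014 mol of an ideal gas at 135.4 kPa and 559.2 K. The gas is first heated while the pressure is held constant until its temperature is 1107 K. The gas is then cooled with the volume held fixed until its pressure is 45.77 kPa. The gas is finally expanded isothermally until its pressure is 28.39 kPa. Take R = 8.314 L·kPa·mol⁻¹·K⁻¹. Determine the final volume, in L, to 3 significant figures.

From PV = nRT: V₁ = nRT₁/P₁ = 10.35 L.
Isobaric, so V/T is constant: P₂ = P₁; V₂ = V₁·(T₂/T₁) = 20.49 L.
V constant ⇒ P ∝ T: V₃ = V₂; T₃ = T₂·(P₃/P₂) = 374.2 K.
T constant ⇒ Boyle's law P V = const: T₄ = T₃; V₄ = V₃·(P₃/P₄) = 33.03 L.

V₄ ≈ 33.0 L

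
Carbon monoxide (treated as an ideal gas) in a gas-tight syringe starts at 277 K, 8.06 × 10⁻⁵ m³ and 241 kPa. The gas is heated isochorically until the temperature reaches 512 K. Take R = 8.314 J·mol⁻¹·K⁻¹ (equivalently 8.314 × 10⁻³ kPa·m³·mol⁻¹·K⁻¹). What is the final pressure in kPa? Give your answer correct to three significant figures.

Isochoric, so P/T is constant: V₂ = V₁; P₂ = P₁·(T₂/T₁) = 445.5 kPa.

P₂ ≈ 445 kPa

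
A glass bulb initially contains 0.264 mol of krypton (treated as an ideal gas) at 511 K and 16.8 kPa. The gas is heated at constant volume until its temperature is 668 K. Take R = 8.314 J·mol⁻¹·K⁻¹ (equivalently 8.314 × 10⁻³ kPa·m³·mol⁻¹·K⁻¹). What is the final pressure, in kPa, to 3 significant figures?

From PV = nRT: V₁ = nRT₁/P₁ = 0.06676 m³.
V constant ⇒ P ∝ T: V₂ = V₁; P₂ = P₁·(T₂/T₁) = 21.96 kPa.

P₂ ≈ 22.0 kPa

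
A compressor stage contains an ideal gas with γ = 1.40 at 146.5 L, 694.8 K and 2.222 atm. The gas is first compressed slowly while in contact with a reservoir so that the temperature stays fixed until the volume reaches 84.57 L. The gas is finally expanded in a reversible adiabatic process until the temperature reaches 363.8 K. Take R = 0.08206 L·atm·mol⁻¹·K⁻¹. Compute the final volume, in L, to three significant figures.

V₃ ≈ 426 L

T constant ⇒ Boyle's law P V = const: T₂ = T₁; P₂ = P₁·(V₁/V₂) = 3.849 atm.
Adiabatic (γ = 1.40), T V^(γ−1) and P V^γ constant: P₃ = P₂·(T₃/T₂)^(γ/(γ−1)) = 0.3998 atm; V₃ = V₂·(T₂/T₃)^(1/(γ−1)) = 426.3 L.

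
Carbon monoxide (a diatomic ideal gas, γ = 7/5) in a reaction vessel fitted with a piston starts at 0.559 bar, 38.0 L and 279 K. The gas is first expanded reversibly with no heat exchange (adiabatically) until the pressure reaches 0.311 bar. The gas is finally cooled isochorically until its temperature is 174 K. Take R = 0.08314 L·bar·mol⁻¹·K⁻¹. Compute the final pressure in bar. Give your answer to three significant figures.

Reversible adiabatic, γ = 7/5: T₂ = T₁·(P₂/P₁)^((γ−1)/γ) = 236.0 K; V₂ = V₁·(P₁/P₂)^(1/γ) = 57.77 L.
V constant ⇒ P ∝ T: V₃ = V₂; P₃ = P₂·(T₃/T₂) = 0.2293 bar.

P₃ ≈ 0.229 bar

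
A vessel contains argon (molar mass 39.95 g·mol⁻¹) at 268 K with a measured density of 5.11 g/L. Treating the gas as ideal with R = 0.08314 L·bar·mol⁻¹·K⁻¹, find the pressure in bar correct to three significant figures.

P ≈ 2.85 bar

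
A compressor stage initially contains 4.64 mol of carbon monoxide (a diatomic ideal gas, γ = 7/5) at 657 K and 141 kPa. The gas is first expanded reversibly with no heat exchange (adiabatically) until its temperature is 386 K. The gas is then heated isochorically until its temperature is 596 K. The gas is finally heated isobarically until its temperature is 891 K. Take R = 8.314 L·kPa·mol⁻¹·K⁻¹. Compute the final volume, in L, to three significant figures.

V₄ ≈ 1.02e+03 L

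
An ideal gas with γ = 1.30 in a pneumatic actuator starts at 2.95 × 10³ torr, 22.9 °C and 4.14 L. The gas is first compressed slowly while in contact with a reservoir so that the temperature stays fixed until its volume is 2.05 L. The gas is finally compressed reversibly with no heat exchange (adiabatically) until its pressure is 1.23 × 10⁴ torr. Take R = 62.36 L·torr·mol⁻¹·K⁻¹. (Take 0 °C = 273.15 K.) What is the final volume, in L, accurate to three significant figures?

V₃ ≈ 1.17 L

Convert: T₁ = 296.0 K.
Isothermal, so P V is constant: T₂ = T₁; P₂ = P₁·(V₁/V₂) = 5958 torr.
Adiabatic (γ = 1.30), T V^(γ−1) and P V^γ constant: T₃ = T₂·(P₃/P₂)^((γ−1)/γ) = 350.0 K; V₃ = V₂·(P₂/P₃)^(1/γ) = 1.174 L.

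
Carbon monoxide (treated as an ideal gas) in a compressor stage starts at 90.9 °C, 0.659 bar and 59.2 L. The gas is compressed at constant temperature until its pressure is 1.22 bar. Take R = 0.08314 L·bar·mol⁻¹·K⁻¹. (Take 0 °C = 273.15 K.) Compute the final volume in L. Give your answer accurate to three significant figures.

V₂ ≈ 32.0 L

Convert: T₁ = 364.0 K.
T constant ⇒ Boyle's law P V = const: T₂ = T₁; V₂ = V₁·(P₁/P₂) = 31.98 L.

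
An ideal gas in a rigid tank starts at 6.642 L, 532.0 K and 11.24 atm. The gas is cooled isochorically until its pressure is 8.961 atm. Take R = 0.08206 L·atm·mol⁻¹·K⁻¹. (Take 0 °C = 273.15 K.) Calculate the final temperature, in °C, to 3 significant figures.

V constant ⇒ P ∝ T: V₂ = V₁; T₂ = T₁·(P₂/P₁) = 424.1 K.

T₂ ≈ 151 °C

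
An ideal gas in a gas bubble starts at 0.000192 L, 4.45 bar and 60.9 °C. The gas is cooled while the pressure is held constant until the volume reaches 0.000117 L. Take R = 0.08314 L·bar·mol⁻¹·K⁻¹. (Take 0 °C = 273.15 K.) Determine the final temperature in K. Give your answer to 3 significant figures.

Convert: T₁ = 334.0 K.
Isobaric, so V/T is constant: P₂ = P₁; T₂ = T₁·(V₂/V₁) = 203.6 K.

T₂ ≈ 204 K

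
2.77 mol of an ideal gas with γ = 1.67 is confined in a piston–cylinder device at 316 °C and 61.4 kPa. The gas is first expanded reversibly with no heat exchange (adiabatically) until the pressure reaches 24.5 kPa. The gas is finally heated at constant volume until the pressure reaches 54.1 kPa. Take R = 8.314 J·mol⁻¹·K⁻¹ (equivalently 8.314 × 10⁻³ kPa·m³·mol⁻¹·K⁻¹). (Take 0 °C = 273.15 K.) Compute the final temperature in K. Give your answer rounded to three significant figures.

T₃ ≈ 900 K

Convert: T₁ = 589.1 K.
From PV = nRT: V₁ = nRT₁/P₁ = 0.2210 m³.
Reversible adiabatic, γ = 1.67: T₂ = T₁·(P₂/P₁)^((γ−1)/γ) = 407.5 K; V₂ = V₁·(P₁/P₂)^(1/γ) = 0.3831 m³.
Isochoric, so P/T is constant: V₃ = V₂; T₃ = T₂·(P₃/P₂) = 899.9 K.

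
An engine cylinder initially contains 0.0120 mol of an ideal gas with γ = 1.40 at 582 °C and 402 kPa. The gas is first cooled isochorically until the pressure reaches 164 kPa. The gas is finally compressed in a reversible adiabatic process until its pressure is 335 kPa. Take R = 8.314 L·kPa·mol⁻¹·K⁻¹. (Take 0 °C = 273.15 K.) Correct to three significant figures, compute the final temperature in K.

Convert: T₁ = 855.1 K.
From PV = nRT: V₁ = nRT₁/P₁ = 0.2122 L.
V constant ⇒ P ∝ T: V₂ = V₁; T₂ = T₁·(P₂/P₁) = 348.9 K.
Reversible adiabatic, γ = 1.40: T₃ = T₂·(P₃/P₂)^((γ−1)/γ) = 427.8 K; V₃ = V₂·(P₂/P₃)^(1/γ) = 0.1274 L.

T₃ ≈ 428 K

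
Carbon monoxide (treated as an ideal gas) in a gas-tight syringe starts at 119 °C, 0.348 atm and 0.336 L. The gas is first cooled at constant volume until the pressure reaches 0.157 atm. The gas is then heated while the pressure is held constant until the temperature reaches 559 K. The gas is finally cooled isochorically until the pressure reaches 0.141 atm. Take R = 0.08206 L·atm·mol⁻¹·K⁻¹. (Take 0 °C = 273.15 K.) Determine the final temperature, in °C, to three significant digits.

T₄ ≈ 229 °C

Convert: T₁ = 392.1 K.
Isochoric, so P/T is constant: V₂ = V₁; T₂ = T₁·(P₂/P₁) = 176.9 K.
P constant ⇒ V ∝ T: P₃ = P₂; V₃ = V₂·(T₃/T₂) = 1.062 L.
V constant ⇒ P ∝ T: V₄ = V₃; T₄ = T₃·(P₄/P₃) = 502.0 K.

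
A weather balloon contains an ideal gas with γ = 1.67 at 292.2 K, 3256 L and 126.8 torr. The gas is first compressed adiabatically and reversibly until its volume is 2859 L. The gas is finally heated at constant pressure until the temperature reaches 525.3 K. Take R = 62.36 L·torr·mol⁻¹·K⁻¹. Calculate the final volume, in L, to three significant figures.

V₃ ≈ 4.71e+03 L

Reversible adiabatic, γ = 1.67: T₂ = T₁·(V₁/V₂)^(γ−1) = 318.8 K; P₂ = P₁·(V₁/V₂)^γ = 157.6 torr.
P constant ⇒ V ∝ T: P₃ = P₂; V₃ = V₂·(T₃/T₂) = 4711 L.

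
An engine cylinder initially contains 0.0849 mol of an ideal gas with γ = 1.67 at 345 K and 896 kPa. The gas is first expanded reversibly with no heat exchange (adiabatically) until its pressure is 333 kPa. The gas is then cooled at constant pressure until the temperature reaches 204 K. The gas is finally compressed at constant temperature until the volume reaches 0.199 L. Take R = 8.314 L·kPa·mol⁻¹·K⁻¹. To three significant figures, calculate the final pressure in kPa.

P₄ ≈ 724 kPa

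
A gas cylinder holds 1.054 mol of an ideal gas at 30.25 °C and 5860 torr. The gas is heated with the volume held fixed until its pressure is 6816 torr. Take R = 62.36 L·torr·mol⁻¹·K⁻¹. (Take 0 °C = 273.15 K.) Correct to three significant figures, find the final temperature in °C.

T₂ ≈ 79.7 °C

Convert: T₁ = 303.4 K.
From PV = nRT: V₁ = nRT₁/P₁ = 3.403 L.
V constant ⇒ P ∝ T: V₂ = V₁; T₂ = T₁·(P₂/P₁) = 352.9 K.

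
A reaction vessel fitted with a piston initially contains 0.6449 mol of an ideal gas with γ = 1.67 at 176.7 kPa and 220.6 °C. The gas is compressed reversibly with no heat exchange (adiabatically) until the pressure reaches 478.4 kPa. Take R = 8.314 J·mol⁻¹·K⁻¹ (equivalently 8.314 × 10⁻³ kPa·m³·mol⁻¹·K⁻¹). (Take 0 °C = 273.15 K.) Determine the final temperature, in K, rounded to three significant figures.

Convert: T₁ = 493.8 K.
From PV = nRT: V₁ = nRT₁/P₁ = 0.01498 m³.
Adiabatic (γ = 1.67), T V^(γ−1) and P V^γ constant: T₂ = T₁·(P₂/P₁)^((γ−1)/γ) = 736.3 K; V₂ = V₁·(P₁/P₂)^(1/γ) = 0.008252 m³.

T₂ ≈ 736 K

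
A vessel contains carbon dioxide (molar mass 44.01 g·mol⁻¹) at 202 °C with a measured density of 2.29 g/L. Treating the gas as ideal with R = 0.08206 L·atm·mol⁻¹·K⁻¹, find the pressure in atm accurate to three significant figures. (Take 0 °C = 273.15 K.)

ρ = PM/(RT) ⇒ P = ρRT/M = (2.29 × 0.08206 × 475.1) / 44.01

P ≈ 2.03 atm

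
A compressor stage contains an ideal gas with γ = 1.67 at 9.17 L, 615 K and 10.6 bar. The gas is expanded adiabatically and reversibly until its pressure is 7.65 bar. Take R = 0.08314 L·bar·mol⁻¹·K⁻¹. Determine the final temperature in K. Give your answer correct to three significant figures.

T₂ ≈ 540 K

Adiabatic (γ = 1.67), T V^(γ−1) and P V^γ constant: T₂ = T₁·(P₂/P₁)^((γ−1)/γ) = 539.6 K; V₂ = V₁·(P₁/P₂)^(1/γ) = 11.15 L.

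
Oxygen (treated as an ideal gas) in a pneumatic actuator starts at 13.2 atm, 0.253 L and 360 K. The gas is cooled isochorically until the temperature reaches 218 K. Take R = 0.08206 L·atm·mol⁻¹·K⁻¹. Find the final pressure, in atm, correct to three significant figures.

V constant ⇒ P ∝ T: V₂ = V₁; P₂ = P₁·(T₂/T₁) = 7.993 atm.

P₂ ≈ 7.99 atm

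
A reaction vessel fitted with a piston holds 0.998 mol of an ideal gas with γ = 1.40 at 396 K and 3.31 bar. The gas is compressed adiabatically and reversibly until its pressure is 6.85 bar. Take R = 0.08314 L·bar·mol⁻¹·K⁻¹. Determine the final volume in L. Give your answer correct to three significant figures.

From PV = nRT: V₁ = nRT₁/P₁ = 9.927 L.
Reversible adiabatic, γ = 1.40: T₂ = T₁·(P₂/P₁)^((γ−1)/γ) = 487.5 K; V₂ = V₁·(P₁/P₂)^(1/γ) = 5.905 L.

V₂ ≈ 5.90 L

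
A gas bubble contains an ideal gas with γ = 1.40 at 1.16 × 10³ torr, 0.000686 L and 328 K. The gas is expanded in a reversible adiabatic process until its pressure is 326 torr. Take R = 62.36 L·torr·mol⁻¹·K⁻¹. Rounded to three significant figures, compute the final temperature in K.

T₂ ≈ 228 K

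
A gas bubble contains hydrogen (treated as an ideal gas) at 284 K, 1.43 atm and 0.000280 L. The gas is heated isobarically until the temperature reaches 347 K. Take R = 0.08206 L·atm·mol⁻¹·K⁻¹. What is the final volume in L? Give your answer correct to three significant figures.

V₂ ≈ 0.000342 L

P constant ⇒ V ∝ T: P₂ = P₁; V₂ = V₁·(T₂/T₁) = 0.0003421 L.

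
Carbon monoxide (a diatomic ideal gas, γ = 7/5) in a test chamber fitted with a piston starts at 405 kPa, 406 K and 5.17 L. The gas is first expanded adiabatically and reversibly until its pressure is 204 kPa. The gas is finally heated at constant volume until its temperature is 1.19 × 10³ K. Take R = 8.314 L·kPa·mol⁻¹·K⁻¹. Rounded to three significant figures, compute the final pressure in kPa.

P₃ ≈ 727 kPa

Reversible adiabatic, γ = 7/5: T₂ = T₁·(P₂/P₁)^((γ−1)/γ) = 333.8 K; V₂ = V₁·(P₁/P₂)^(1/γ) = 8.438 L.
V constant ⇒ P ∝ T: V₃ = V₂; P₃ = P₂·(T₃/T₂) = 727.4 kPa.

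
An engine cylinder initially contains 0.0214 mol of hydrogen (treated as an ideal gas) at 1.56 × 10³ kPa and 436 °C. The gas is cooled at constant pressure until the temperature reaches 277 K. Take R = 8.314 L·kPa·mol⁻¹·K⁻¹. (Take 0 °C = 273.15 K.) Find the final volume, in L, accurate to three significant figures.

V₂ ≈ 0.0316 L

Convert: T₁ = 709.1 K.
From PV = nRT: V₁ = nRT₁/P₁ = 0.08088 L.
P constant ⇒ V ∝ T: P₂ = P₁; V₂ = V₁·(T₂/T₁) = 0.03159 L.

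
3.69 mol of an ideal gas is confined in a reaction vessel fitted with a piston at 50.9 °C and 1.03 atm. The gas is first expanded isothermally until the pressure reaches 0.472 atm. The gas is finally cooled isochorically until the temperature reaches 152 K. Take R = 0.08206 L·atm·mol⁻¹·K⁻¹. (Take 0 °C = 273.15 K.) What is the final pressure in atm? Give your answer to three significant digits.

Convert: T₁ = 324.0 K.
From PV = nRT: V₁ = nRT₁/P₁ = 95.26 L.
T constant ⇒ Boyle's law P V = const: T₂ = T₁; V₂ = V₁·(P₁/P₂) = 207.9 L.
Isochoric, so P/T is constant: V₃ = V₂; P₃ = P₂·(T₃/T₂) = 0.2214 atm.

P₃ ≈ 0.221 atm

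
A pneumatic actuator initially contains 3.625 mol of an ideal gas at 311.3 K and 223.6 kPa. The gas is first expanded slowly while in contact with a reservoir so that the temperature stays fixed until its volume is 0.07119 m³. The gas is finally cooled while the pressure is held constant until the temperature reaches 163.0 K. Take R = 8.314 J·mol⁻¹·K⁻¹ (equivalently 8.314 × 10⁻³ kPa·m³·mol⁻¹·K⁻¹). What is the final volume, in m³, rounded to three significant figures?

V₃ ≈ 0.0373 m³

From PV = nRT: V₁ = nRT₁/P₁ = 0.04196 m³.
Isothermal, so P V is constant: T₂ = T₁; P₂ = P₁·(V₁/V₂) = 131.8 kPa.
P constant ⇒ V ∝ T: P₃ = P₂; V₃ = V₂·(T₃/T₂) = 0.03728 m³.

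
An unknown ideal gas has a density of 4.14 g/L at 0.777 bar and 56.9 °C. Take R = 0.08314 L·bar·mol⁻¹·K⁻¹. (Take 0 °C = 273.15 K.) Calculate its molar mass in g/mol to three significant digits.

M ≈ 146 g/mol

ρ = PM/(RT) ⇒ M = ρRT/P = (4.14 × 0.08314 × 330.0) / 0.777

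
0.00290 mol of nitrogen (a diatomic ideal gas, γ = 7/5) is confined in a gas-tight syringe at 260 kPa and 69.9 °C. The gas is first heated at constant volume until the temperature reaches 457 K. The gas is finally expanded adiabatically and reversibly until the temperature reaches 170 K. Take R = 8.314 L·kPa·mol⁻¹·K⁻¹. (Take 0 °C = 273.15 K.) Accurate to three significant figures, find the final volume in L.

V₃ ≈ 0.377 L

Convert: T₁ = 343.0 K.
From PV = nRT: V₁ = nRT₁/P₁ = 0.03181 L.
V constant ⇒ P ∝ T: V₂ = V₁; P₂ = P₁·(T₂/T₁) = 346.4 kPa.
Reversible adiabatic, γ = 7/5: P₃ = P₂·(T₃/T₂)^(γ/(γ−1)) = 10.87 kPa; V₃ = V₂·(T₂/T₃)^(1/(γ−1)) = 0.3769 L.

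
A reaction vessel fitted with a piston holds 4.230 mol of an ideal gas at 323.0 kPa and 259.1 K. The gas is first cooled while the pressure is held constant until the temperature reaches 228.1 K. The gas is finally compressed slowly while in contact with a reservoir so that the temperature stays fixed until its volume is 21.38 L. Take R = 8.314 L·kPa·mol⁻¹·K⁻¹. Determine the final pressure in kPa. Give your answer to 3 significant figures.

P₃ ≈ 375 kPa

From PV = nRT: V₁ = nRT₁/P₁ = 28.21 L.
P constant ⇒ V ∝ T: P₂ = P₁; V₂ = V₁·(T₂/T₁) = 24.84 L.
Isothermal, so P V is constant: T₃ = T₂; P₃ = P₂·(V₂/V₃) = 375.2 kPa.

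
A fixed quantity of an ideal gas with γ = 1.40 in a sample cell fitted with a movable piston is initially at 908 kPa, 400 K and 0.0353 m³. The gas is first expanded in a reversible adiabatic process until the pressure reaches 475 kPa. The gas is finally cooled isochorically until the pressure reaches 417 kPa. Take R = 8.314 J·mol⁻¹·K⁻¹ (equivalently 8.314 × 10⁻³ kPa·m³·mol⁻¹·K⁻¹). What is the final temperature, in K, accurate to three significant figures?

T₃ ≈ 292 K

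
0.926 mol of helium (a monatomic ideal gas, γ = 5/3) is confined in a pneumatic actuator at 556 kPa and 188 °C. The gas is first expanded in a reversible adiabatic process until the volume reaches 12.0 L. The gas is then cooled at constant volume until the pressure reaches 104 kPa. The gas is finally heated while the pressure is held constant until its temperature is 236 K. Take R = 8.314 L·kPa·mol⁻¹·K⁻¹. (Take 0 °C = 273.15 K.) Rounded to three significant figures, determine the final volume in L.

Convert: T₁ = 461.1 K.
From PV = nRT: V₁ = nRT₁/P₁ = 6.385 L.
Adiabatic (γ = 5/3), T V^(γ−1) and P V^γ constant: T₂ = T₁·(V₁/V₂)^(γ−1) = 302.8 K; P₂ = P₁·(V₁/V₂)^γ = 194.3 kPa.
V constant ⇒ P ∝ T: V₃ = V₂; T₃ = T₂·(P₃/P₂) = 162.1 K.
P constant ⇒ V ∝ T: P₄ = P₃; V₄ = V₃·(T₄/T₃) = 17.47 L.

V₄ ≈ 17.5 L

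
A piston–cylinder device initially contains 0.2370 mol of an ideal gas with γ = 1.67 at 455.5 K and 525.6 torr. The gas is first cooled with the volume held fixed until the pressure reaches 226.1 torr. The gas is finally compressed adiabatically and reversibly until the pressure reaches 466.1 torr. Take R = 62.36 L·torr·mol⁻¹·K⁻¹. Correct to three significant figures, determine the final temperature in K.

T₃ ≈ 262 K

From PV = nRT: V₁ = nRT₁/P₁ = 12.81 L.
Isochoric, so P/T is constant: V₂ = V₁; T₂ = T₁·(P₂/P₁) = 195.9 K.
Reversible adiabatic, γ = 1.67: T₃ = T₂·(P₃/P₂)^((γ−1)/γ) = 261.9 K; V₃ = V₂·(P₂/P₃)^(1/γ) = 8.305 L.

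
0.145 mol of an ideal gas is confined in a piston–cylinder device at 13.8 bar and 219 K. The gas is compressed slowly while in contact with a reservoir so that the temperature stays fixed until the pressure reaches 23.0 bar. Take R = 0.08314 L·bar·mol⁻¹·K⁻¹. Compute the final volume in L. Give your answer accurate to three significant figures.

V₂ ≈ 0.115 L

From PV = nRT: V₁ = nRT₁/P₁ = 0.1913 L.
Isothermal, so P V is constant: T₂ = T₁; V₂ = V₁·(P₁/P₂) = 0.1148 L.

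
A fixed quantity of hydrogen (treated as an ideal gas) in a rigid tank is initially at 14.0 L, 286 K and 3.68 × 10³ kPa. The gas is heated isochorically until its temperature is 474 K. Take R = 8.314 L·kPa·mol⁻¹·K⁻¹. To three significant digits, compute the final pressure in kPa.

Isochoric, so P/T is constant: V₂ = V₁; P₂ = P₁·(T₂/T₁) = 6099 kPa.

P₂ ≈ 6.10e+03 kPa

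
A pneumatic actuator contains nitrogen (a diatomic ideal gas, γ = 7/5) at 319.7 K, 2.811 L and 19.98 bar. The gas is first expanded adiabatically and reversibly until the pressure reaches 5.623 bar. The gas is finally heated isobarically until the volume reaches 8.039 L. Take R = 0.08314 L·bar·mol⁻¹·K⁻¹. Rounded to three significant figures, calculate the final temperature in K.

T₃ ≈ 257 K

Reversible adiabatic, γ = 7/5: T₂ = T₁·(P₂/P₁)^((γ−1)/γ) = 222.5 K; V₂ = V₁·(P₁/P₂)^(1/γ) = 6.953 L.
P constant ⇒ V ∝ T: P₃ = P₂; T₃ = T₂·(V₃/V₂) = 257.3 K.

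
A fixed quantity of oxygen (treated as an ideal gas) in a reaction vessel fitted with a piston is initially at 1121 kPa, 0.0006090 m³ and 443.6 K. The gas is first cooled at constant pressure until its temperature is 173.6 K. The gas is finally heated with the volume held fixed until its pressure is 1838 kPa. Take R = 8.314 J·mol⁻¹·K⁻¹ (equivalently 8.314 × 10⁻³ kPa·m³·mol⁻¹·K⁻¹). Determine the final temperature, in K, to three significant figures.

T₃ ≈ 285 K

Isobaric, so V/T is constant: P₂ = P₁; V₂ = V₁·(T₂/T₁) = 0.0002383 m³.
V constant ⇒ P ∝ T: V₃ = V₂; T₃ = T₂·(P₃/P₂) = 284.6 K.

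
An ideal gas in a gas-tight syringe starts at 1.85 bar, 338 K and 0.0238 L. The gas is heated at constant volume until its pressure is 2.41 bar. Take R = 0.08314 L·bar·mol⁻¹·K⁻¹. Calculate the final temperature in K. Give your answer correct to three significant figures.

T₂ ≈ 440 K

Isochoric, so P/T is constant: V₂ = V₁; T₂ = T₁·(P₂/P₁) = 440.3 K.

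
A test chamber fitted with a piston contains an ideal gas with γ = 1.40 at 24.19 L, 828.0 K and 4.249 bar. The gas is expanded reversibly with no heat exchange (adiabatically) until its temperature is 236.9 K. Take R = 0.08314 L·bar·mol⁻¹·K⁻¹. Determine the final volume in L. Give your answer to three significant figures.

V₂ ≈ 552 L

Reversible adiabatic, γ = 1.40: P₂ = P₁·(T₂/T₁)^(γ/(γ−1)) = 0.05323 bar; V₂ = V₁·(T₁/T₂)^(1/(γ−1)) = 552.5 L.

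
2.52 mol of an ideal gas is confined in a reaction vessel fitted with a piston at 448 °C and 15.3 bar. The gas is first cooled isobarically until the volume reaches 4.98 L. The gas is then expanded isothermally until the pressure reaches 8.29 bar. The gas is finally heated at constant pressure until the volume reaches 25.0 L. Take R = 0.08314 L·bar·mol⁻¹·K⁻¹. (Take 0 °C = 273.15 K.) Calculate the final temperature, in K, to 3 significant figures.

T₄ ≈ 989 K

Convert: T₁ = 721.1 K.
From PV = nRT: V₁ = nRT₁/P₁ = 9.875 L.
P constant ⇒ V ∝ T: P₂ = P₁; T₂ = T₁·(V₂/V₁) = 363.7 K.
Isothermal, so P V is constant: T₃ = T₂; V₃ = V₂·(P₂/P₃) = 9.191 L.
Isobaric, so V/T is constant: P₄ = P₃; T₄ = T₃·(V₄/V₃) = 989.2 K.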